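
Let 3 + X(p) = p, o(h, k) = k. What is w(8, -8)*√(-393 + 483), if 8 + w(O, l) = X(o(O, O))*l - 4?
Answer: -156*√10 ≈ -493.32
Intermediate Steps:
X(p) = -3 + p
w(O, l) = -12 + l*(-3 + O) (w(O, l) = -8 + ((-3 + O)*l - 4) = -8 + (l*(-3 + O) - 4) = -8 + (-4 + l*(-3 + O)) = -12 + l*(-3 + O))
w(8, -8)*√(-393 + 483) = (-12 - 8*(-3 + 8))*√(-393 + 483) = (-12 - 8*5)*√90 = (-12 - 40)*(3*√10) = -156*√10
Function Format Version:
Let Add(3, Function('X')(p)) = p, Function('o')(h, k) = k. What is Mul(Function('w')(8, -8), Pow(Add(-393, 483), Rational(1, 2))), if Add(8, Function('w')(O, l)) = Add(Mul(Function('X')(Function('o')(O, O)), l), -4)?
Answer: Mul(-156, Pow(10, Rational(1, 2))) ≈ -493.32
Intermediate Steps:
Function('X')(p) = Add(-3, p)
Function('w')(O, l) = Add(-12, Mul(l, Add(-3, O))) (Function('w')(O, l) = Add(-8, Add(Mul(Add(-3, O), l), -4)) = Add(-8, Add(Mul(l, Add(-3, O)), -4)) = Add(-8, Add(-4, Mul(l, Add(-3, O)))) = Add(-12, Mul(l, Add(-3, O))))
Mul(Function('w')(8, -8), Pow(Add(-393, 483), Rational(1, 2))) = Mul(Add(-12, Mul(-8, Add(-3, 8))), Pow(Add(-393, 483), Rational(1, 2))) = Mul(Add(-12, Mul(-8, 5)), Pow(90, Rational(1, 2))) = Mul(Add(-12, -40), Mul(3, Pow(10, Rational(1, 2)))) = Mul(-52, Mul(3, Pow(10, Rational(1, 2)))) = Mul(-156, Pow(10, Rational(1, 2)))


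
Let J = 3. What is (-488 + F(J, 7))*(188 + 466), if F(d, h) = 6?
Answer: -315228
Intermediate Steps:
(-488 + F(J, 7))*(188 + 466) = (-488 + 6)*(188 + 466) = -482*654 = -315228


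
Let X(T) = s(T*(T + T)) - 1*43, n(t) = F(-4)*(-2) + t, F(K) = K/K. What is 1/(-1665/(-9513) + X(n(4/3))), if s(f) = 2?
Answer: -1057/43152 ≈ -0.024495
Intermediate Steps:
F(K) = 1
n(t) = -2 + t (n(t) = 1*(-2) + t = -2 + t)
X(T) = -41 (X(T) = 2 - 1*43 = 2 - 43 = -41)
1/(-1665/(-9513) + X(n(4/3))) = 1/(-1665/(-9513) - 41) = 1/(-1665*(-1/9513) - 41) = 1/(185/1057 - 41) = 1/(-43152/1057) = -1057/43152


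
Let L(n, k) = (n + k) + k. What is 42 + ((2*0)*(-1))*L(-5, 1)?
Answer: 42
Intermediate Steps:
L(n, k) = n + 2*k (L(n, k) = (k + n) + k = n + 2*k)
42 + ((2*0)*(-1))*L(-5, 1) = 42 + ((2*0)*(-1))*(-5 + 2*1) = 42 + (0*(-1))*(-5 + 2) = 42 + 0*(-3) = 42 + 0 = 42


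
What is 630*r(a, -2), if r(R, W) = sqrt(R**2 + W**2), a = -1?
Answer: 630*sqrt(5) ≈ 1408.7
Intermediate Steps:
630*r(a, -2) = 630*sqrt((-1)**2 + (-2)**2) = 630*sqrt(1 + 4) = 630*sqrt(5)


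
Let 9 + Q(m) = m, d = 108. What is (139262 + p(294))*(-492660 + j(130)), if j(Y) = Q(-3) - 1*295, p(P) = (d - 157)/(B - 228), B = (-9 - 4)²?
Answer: -4050466806269/59 ≈ -6.8652e+10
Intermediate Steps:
B = 169 (B = (-13)² = 169)
Q(m) = -9 + m
p(P) = 49/59 (p(P) = (108 - 157)/(169 - 228) = -49/(-59) = -49*(-1/59) = 49/59)
j(Y) = -307 (j(Y) = (-9 - 3) - 1*295 = -12 - 295 = -307)
(139262 + p(294))*(-492660 + j(130)) = (139262 + 49/59)*(-492660 - 307) = (8216507/59)*(-492967) = -4050466806269/59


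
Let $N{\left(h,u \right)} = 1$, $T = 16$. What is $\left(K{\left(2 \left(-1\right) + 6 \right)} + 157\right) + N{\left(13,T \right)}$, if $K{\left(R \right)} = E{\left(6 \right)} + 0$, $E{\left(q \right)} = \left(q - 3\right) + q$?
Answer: $167$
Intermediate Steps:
$E{\left(q \right)} = -3 + 2 q$ ($E{\left(q \right)} = \left(-3 + q\right) + q = -3 + 2 q$)
$K{\left(R \right)} = 9$ ($K{\left(R \right)} = \left(-3 + 2 \cdot 6\right) + 0 = \left(-3 + 12\right) + 0 = 9 + 0 = 9$)
$\left(K{\left(2 \left(-1\right) + 6 \right)} + 157\right) + N{\left(13,T \right)} = \left(9 + 157\right) + 1 = 166 + 1 = 167$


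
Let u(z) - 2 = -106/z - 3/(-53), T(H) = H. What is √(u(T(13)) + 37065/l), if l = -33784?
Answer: I*√974524397735486/11638588 ≈ 2.6822*I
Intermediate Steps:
u(z) = 109/53 - 106/z (u(z) = 2 + (-106/z - 3/(-53)) = 2 + (-106/z - 3*(-1/53)) = 2 + (-106/z + 3/53) = 2 + (3/53 - 106/z) = 109/53 - 106/z)
√(u(T(13)) + 37065/l) = √((109/53 - 106/13) + 37065/(-33784)) = √((109/53 - 106*1/13) + 37065*(-1/33784)) = √((109/53 - 106/13) - 37065/33784) = √(-4201/689 - 37065/33784) = √(-167464369/23277176) = I*√974524397735486/11638588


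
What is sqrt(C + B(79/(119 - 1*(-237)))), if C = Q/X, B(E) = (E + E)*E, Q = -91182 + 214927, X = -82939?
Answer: I*sqrt(1214865733120958)/29526284 ≈ 1.1805*I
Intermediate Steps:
Q = 123745
B(E) = 2*E**2 (B(E) = (2*E)*E = 2*E**2)
C = -123745/82939 (C = 123745/(-82939) = 123745*(-1/82939) = -123745/82939 ≈ -1.4920)
sqrt(C + B(79/(119 - 1*(-237)))) = sqrt(-123745/82939 + 2*(79/(119 - 1*(-237)))**2) = sqrt(-123745/82939 + 2*(79/(119 + 237))**2) = sqrt(-123745/82939 + 2*(79/356)**2) = sqrt(-123745/82939 + 2*(6241/126736)) = sqrt(-123745/82939 + 6241/63368) = sqrt(-7323850861/5255678552) = I*sqrt(1214865733120958)/29526284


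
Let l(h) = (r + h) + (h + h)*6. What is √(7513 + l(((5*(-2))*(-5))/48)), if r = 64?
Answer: √1093038/12 ≈ 87.124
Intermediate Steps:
l(h) = 64 + 13*h (l(h) = (64 + h) + (h + h)*6 = (64 + h) + (2*h)*6 = (64 + h) + 12*h = 64 + 13*h)
√(7513 + l(((5*(-2))*(-5))/48)) = √(7513 + (64 + 13*(((5*(-2))*(-5))/48))) = √(7513 + (64 + 13*(-10*(-5)*(1/48)))) = √(7513 + (64 + 13*(50*(1/48)))) = √(7513 + (64 + 13*(25/24))) = √(7513 + (64 + 325/24)) = √(7513 + 1861/24) = √(182173/24) = √1093038/12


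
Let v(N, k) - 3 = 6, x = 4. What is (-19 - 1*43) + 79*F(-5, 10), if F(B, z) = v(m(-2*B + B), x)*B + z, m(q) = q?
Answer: -2827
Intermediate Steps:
v(N, k) = 9 (v(N, k) = 3 + 6 = 9)
F(B, z) = z + 9*B (F(B, z) = 9*B + z = z + 9*B)
(-19 - 1*43) + 79*F(-5, 10) = (-19 - 1*43) + 79*(10 + 9*(-5)) = (-19 - 43) + 79*(10 - 45) = -62 + 79*(-35) = -62 - 2765 = -2827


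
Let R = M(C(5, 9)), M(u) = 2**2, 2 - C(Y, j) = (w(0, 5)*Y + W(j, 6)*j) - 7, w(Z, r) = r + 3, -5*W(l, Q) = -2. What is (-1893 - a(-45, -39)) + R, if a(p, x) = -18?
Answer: -1871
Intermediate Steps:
W(l, Q) = 2/5 (W(l, Q) = -1/5*(-2) = 2/5)
w(Z, r) = 3 + r
C(Y, j) = 9 - 8*Y - 2*j/5 (C(Y, j) = 2 - (((3 + 5)*Y + 2*j/5) - 7) = 2 - ((8*Y + 2*j/5) - 7) = 2 - (-7 + 8*Y + 2*j/5) = 2 + (7 - 8*Y - 2*j/5) = 9 - 8*Y - 2*j/5)
M(u) = 4
R = 4
(-1893 - a(-45, -39)) + R = (-1893 - 1*(-18)) + 4 = (-1893 + 18) + 4 = -1875 + 4 = -1871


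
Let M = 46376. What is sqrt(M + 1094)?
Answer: sqrt(47470) ≈ 217.88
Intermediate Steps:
sqrt(M + 1094) = sqrt(46376 + 1094) = sqrt(47470)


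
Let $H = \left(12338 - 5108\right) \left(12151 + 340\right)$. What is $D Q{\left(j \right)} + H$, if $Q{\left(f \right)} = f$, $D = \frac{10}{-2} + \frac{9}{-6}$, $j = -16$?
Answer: $90310034$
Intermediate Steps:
$D = - \frac{13}{2}$ ($D = 10 \left(- \frac{1}{2}\right) + 9 \left(- \frac{1}{6}\right) = -5 - \frac{3}{2} = - \frac{13}{2} \approx -6.5$)
$H = 90309930$ ($H = 7230 \cdot 12491 = 90309930$)
$D Q{\left(j \right)} + H = \left(- \frac{13}{2}\right) \left(-16\right) + 90309930 = 104 + 90309930 = 90310034$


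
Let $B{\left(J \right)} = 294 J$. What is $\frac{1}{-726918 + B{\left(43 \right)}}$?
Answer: $- \frac{1}{714276} \approx -1.4 \cdot 10^{-6}$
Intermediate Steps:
$\frac{1}{-726918 + B{\left(43 \right)}} = \frac{1}{-726918 + 294 \cdot 43} = \frac{1}{-726918 + 12642} = \frac{1}{-714276} = - \frac{1}{714276}$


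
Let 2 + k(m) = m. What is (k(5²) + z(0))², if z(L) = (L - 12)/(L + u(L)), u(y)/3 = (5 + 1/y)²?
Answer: 529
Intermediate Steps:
u(y) = 3*(5 + 1/y)²
k(m) = -2 + m
z(L) = (-12 + L)/(L + 3*(1 + 5*L)²/L²) (z(L) = (L - 12)/(L + 3*(1 + 5*L)²/L²) = (-12 + L)/(L + 3*(1 + 5*L)²/L²))
(k(5²) + z(0))² = ((-2 + 5²) + 0²*(-12 + 0)/(0³ + 3*(1 + 5*0)²))² = ((-2 + 25) + 0*(-12)/(0 + 3*(1 + 0)²))² = (23 + 0*(-12)/(0 + 3*1²))² = (23 + 0*(-12)/(0 + 3*1))² = (23 + 0*(-12)/(0 + 3))² = (23 + 0*(-12)/3)² = (23 + 0*(⅓)*(-12))² = (23 + 0)² = 23² = 529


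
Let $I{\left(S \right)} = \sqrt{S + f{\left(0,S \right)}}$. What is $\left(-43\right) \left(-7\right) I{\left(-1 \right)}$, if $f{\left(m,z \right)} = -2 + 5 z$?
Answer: $602 i \sqrt{2} \approx 851.36 i$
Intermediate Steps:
$I{\left(S \right)} = \sqrt{-2 + 6 S}$ ($I{\left(S \right)} = \sqrt{S + \left(-2 + 5 S\right)} = \sqrt{-2 + 6 S}$)
$\left(-43\right) \left(-7\right) I{\left(-1 \right)} = \left(-43\right) \left(-7\right) \sqrt{-2 + 6 \left(-1\right)} = 301 \sqrt{-2 - 6} = 301 \sqrt{-8} = 301 \cdot 2 i \sqrt{2} = 602 i \sqrt{2}$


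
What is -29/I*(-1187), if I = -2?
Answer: -34423/2 ≈ -17212.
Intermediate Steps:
-29/I*(-1187) = -29/(-2)*(-1187) = -29*(-1/2)*(-1187) = (29/2)*(-1187) = -34423/2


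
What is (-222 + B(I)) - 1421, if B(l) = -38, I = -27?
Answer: -1681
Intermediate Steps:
(-222 + B(I)) - 1421 = (-222 - 38) - 1421 = -260 - 1421 = -1681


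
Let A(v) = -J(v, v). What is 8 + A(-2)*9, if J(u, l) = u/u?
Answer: -1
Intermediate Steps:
J(u, l) = 1
A(v) = -1 (A(v) = -1*1 = -1)
8 + A(-2)*9 = 8 - 1*9 = 8 - 9 = -1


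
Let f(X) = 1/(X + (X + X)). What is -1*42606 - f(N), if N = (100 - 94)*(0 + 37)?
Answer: -28375597/666 ≈ -42606.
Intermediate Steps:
N = 222 (N = 6*37 = 222)
f(X) = 1/(3*X) (f(X) = 1/(X + 2*X) = 1/(3*X))
-1*42606 - f(N) = -1*42606 - 1/(3*222) = -42606 - 1/(3*222) = -42606 - 1*1/666 = -42606 - 1/666 = -28375597/666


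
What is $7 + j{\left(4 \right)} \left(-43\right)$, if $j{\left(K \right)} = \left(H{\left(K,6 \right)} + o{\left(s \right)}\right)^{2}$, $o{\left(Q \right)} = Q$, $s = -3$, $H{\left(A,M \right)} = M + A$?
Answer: $-2100$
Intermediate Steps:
$H{\left(A,M \right)} = A + M$
$j{\left(K \right)} = \left(3 + K\right)^{2}$ ($j{\left(K \right)} = \left(\left(K + 6\right) - 3\right)^{2} = \left(\left(6 + K\right) - 3\right)^{2} = \left(3 + K\right)^{2}$)
$7 + j{\left(4 \right)} \left(-43\right) = 7 + \left(3 + 4\right)^{2} \left(-43\right) = 7 + 7^{2} \left(-43\right) = 7 + 49 \left(-43\right) = 7 - 2107 = -2100$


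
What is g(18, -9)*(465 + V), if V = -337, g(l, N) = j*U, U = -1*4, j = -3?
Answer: 1536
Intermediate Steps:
U = -4
g(l, N) = 12 (g(l, N) = -3*(-4) = 12)
g(18, -9)*(465 + V) = 12*(465 - 337) = 12*128 = 1536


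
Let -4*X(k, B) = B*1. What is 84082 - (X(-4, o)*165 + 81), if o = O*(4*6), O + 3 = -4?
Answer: 77071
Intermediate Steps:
O = -7 (O = -3 - 4 = -7)
o = -168 (o = -28*6 = -7*24 = -168)
X(k, B) = -B/4
84082 - (X(-4, o)*165 + 81) = 84082 - (-¼*(-168)*165 + 81) = 84082 - (42*165 + 81) = 84082 - (6930 + 81) = 84082 - 1*7011 = 84082 - 7011 = 77071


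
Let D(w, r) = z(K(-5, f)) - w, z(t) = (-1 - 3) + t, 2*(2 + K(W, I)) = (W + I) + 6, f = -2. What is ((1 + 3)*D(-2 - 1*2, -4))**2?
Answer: 100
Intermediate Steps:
K(W, I) = 1 + I/2 + W/2 (K(W, I) = -2 + ((W + I) + 6)/2 = -2 + ((I + W) + 6)/2 = -2 + (6 + I + W)/2 = -2 + (3 + I/2 + W/2) = 1 + I/2 + W/2)
z(t) = -4 + t
D(w, r) = -13/2 - w (D(w, r) = (-4 + (1 + (1/2)*(-2) + (1/2)*(-5))) - w = (-4 + (1 - 1 - 5/2)) - w = (-4 - 5/2) - w = -13/2 - w)
((1 + 3)*D(-2 - 1*2, -4))**2 = ((1 + 3)*(-13/2 - (-2 - 1*2)))**2 = (4*(-13/2 - (-2 - 2)))**2 = (4*(-13/2 - 1*(-4)))**2 = (4*(-13/2 + 4))**2 = (4*(-5/2))**2 = (-10)**2 = 100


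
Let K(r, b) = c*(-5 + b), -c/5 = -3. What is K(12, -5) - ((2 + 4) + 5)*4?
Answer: -194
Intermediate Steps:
c = 15 (c = -5*(-3) = 15)
K(r, b) = -75 + 15*b (K(r, b) = 15*(-5 + b) = -75 + 15*b)
K(12, -5) - ((2 + 4) + 5)*4 = (-75 + 15*(-5)) - ((2 + 4) + 5)*4 = (-75 - 75) - (6 + 5)*4 = -150 - 11*4 = -150 - 1*44 = -150 - 44 = -194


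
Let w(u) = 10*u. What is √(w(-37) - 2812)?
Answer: I*√3182 ≈ 56.409*I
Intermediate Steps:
√(w(-37) - 2812) = √(10*(-37) - 2812) = √(-370 - 2812) = √(-3182) = I*√3182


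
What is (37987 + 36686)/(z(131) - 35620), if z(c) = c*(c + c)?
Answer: -74673/1298 ≈ -57.529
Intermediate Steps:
z(c) = 2*c² (z(c) = c*(2*c) = 2*c²)
(37987 + 36686)/(z(131) - 35620) = (37987 + 36686)/(2*131² - 35620) = 74673/(2*17161 - 35620) = 74673/(34322 - 35620) = 74673/(-1298) = 74673*(-1/1298) = -74673/1298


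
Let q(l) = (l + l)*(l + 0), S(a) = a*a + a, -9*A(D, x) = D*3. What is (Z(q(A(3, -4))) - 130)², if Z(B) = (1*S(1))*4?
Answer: 14884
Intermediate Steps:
A(D, x) = -D/3 (A(D, x) = -D*3/9 = -D/3)
S(a) = a + a² (S(a) = a² + a = a + a²)
q(l) = 2*l² (q(l) = (2*l)*l = 2*l²)
Z(B) = 8 (Z(B) = (1*(1*(1 + 1)))*4 = (1*(1*2))*4 = (1*2)*4 = 2*4 = 8)
(Z(q(A(3, -4))) - 130)² = (8 - 130)² = (-122)² = 14884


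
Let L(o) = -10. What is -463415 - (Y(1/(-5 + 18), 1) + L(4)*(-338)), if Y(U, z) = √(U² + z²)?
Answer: -466795 - √170/13 ≈ -4.6680e+5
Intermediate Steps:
-463415 - (Y(1/(-5 + 18), 1) + L(4)*(-338)) = -463415 - (√((1/(-5 + 18))² + 1²) - 10*(-338)) = -463415 - (√((1/13)² + 1) + 3380) = -463415 - (√(1/169 + 1) + 3380) = -463415 - (√(170/169) + 3380) = -463415 - (√170/13 + 3380) = -463415 - (3380 + √170/13) = -463415 + (-3380 - √170/13) = -466795 - √170/13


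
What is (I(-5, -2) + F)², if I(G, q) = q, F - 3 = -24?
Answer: 529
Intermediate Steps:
F = -21 (F = 3 - 24 = -21)
(I(-5, -2) + F)² = (-2 - 21)² = (-23)² = 529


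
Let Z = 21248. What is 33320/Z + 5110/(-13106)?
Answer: 20507165/17404768 ≈ 1.1782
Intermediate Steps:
33320/Z + 5110/(-13106) = 33320/21248 + 5110/(-13106) = 33320*(1/21248) + 5110*(-1/13106) = 4165/2656 - 2555/6553 = 20507165/17404768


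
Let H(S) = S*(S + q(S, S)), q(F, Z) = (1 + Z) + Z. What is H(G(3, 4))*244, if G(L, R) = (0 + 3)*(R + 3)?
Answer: 327936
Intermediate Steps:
q(F, Z) = 1 + 2*Z
G(L, R) = 9 + 3*R (G(L, R) = 3*(3 + R) = 9 + 3*R)
H(S) = S*(1 + 3*S) (H(S) = S*(S + (1 + 2*S)) = S*(1 + 3*S))
H(G(3, 4))*244 = ((9 + 3*4)*(1 + 3*(9 + 3*4)))*244 = ((9 + 12)*(1 + 3*(9 + 12)))*244 = (21*(1 + 3*21))*244 = (21*(1 + 63))*244 = (21*64)*244 = 1344*244 = 327936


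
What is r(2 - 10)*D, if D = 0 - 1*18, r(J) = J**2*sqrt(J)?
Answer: -2304*I*sqrt(2) ≈ -3258.3*I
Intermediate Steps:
r(J) = J**(5/2)
D = -18 (D = 0 - 18 = -18)
r(2 - 10)*D = (2 - 10)**(5/2)*(-18) = (-8)**(5/2)*(-18) = (128*I*sqrt(2))*(-18) = -2304*I*sqrt(2)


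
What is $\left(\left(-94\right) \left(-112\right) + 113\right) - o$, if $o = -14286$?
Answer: $24927$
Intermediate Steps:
$\left(\left(-94\right) \left(-112\right) + 113\right) - o = \left(\left(-94\right) \left(-112\right) + 113\right) - -14286 = \left(10528 + 113\right) + 14286 = 10641 + 14286 = 24927$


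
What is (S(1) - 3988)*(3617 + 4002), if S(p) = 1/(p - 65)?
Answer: -1944620227/64 ≈ -3.0385e+7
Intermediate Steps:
S(p) = 1/(-65 + p)
(S(1) - 3988)*(3617 + 4002) = (1/(-65 + 1) - 3988)*(3617 + 4002) = (1/(-64) - 3988)*7619 = (-1/64 - 3988)*7619 = -255233/64*7619 = -1944620227/64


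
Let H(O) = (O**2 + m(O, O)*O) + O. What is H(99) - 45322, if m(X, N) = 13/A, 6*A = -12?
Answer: -72131/2 ≈ -36066.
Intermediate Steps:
A = -2 (A = (1/6)*(-12) = -2)
m(X, N) = -13/2 (m(X, N) = 13/(-2) = 13*(-1/2) = -13/2)
H(O) = O**2 - 11*O/2 (H(O) = (O**2 - 13*O/2) + O = O**2 - 11*O/2)
H(99) - 45322 = (1/2)*99*(-11 + 2*99) - 45322 = (1/2)*99*(-11 + 198) - 45322 = (1/2)*99*187 - 45322 = 18513/2 - 45322 = -72131/2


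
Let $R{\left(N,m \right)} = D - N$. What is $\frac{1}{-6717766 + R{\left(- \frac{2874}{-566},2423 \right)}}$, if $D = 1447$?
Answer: $- \frac{283}{1900719714} \approx -1.4889 \cdot 10^{-7}$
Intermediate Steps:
$R{\left(N,m \right)} = 1447 - N$
$\frac{1}{-6717766 + R{\left(- \frac{2874}{-566},2423 \right)}} = \frac{1}{-6717766 + \left(1447 - - \frac{2874}{-566}\right)} = \frac{1}{-6717766 + \left(1447 - \left(-2874\right) \left(- \frac{1}{566}\right)\right)} = \frac{1}{-6717766 + \left(1447 - \frac{1437}{283}\right)} = \frac{1}{-6717766 + \frac{408064}{283}} = \frac{1}{- \frac{1900719714}{283}} = - \frac{283}{1900719714}$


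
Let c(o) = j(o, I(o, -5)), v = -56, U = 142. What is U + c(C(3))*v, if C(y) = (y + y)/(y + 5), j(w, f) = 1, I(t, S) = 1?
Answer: 86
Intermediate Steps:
C(y) = 2*y/(5 + y) (C(y) = (2*y)/(5 + y) = 2*y/(5 + y))
c(o) = 1
U + c(C(3))*v = 142 + 1*(-56) = 142 - 56 = 86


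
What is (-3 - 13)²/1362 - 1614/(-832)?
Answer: 602815/283296 ≈ 2.1279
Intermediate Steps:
(-3 - 13)²/1362 - 1614/(-832) = (-16)²*(1/1362) - 1614*(-1/832) = 256*(1/1362) + 807/416 = 128/681 + 807/416 = 602815/283296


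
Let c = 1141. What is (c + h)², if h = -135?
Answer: 1012036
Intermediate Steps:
(c + h)² = (1141 - 135)² = 1006² = 1012036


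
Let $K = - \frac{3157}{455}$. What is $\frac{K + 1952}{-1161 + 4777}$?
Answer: $\frac{126429}{235040} \approx 0.5379$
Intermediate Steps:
$K = - \frac{451}{65}$ ($K = \left(-3157\right) \frac{1}{455} = - \frac{451}{65} \approx -6.9385$)
$\frac{K + 1952}{-1161 + 4777} = \frac{- \frac{451}{65} + 1952}{-1161 + 4777} = \frac{126429}{65 \cdot 3616} = \frac{126429}{65} \cdot \frac{1}{3616} = \frac{126429}{235040}$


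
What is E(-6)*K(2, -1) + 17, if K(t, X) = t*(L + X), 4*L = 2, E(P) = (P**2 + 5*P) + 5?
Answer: 6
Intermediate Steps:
E(P) = 5 + P**2 + 5*P
L = 1/2 (L = (1/4)*2 = 1/2 ≈ 0.50000)
K(t, X) = t*(1/2 + X)
E(-6)*K(2, -1) + 17 = (5 + (-6)**2 + 5*(-6))*(2*(1/2 - 1)) + 17 = (5 + 36 - 30)*(2*(-1/2)) + 17 = 11*(-1) + 17 = -11 + 17 = 6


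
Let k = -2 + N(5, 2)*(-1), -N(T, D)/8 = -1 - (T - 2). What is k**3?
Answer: -39304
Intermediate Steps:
N(T, D) = -8 + 8*T (N(T, D) = -8*(-1 - (T - 2)) = -8*(-1 - (-2 + T)) = -8*(-1 + (2 - T)) = -8*(1 - T) = -8 + 8*T)
k = -34 (k = -2 + (-8 + 8*5)*(-1) = -2 + (-8 + 40)*(-1) = -2 + 32*(-1) = -2 - 32 = -34)
k**3 = (-34)**3 = -39304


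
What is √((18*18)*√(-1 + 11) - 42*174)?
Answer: 6*√(-203 + 9*√10) ≈ 79.268*I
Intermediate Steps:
√((18*18)*√(-1 + 11) - 42*174) = √(324*√10 - 7308) = √(-7308 + 324*√10)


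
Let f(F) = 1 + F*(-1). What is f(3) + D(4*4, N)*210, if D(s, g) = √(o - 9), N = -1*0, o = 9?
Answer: -2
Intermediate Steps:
N = 0
f(F) = 1 - F
D(s, g) = 0 (D(s, g) = √(9 - 9) = √0 = 0)
f(3) + D(4*4, N)*210 = (1 - 1*3) + 0*210 = (1 - 3) + 0 = -2 + 0 = -2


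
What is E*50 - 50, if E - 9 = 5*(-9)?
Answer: -1850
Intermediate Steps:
E = -36 (E = 9 + 5*(-9) = 9 - 45 = -36)
E*50 - 50 = -36*50 - 50 = -1800 - 50 = -1850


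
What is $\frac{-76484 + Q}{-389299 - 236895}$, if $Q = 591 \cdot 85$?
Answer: $\frac{26249}{626194} \approx 0.041918$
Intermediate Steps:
$Q = 50235$
$\frac{-76484 + Q}{-389299 - 236895} = \frac{-76484 + 50235}{-389299 - 236895} = - \frac{26249}{-626194} = \left(-26249\right) \left(- \frac{1}{626194}\right) = \frac{26249}{626194}$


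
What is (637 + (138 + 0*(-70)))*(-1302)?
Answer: -1009050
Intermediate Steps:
(637 + (138 + 0*(-70)))*(-1302) = (637 + (138 + 0))*(-1302) = (637 + 138)*(-1302) = 775*(-1302) = -1009050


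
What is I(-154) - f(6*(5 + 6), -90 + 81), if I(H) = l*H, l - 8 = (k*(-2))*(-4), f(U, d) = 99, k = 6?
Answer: -8723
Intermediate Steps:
l = 56 (l = 8 + (6*(-2))*(-4) = 8 - 12*(-4) = 8 + 48 = 56)
I(H) = 56*H
I(-154) - f(6*(5 + 6), -90 + 81) = 56*(-154) - 1*99 = -8624 - 99 = -8723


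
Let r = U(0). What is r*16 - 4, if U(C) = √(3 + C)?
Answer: -4 + 16*√3 ≈ 23.713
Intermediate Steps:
r = √3 (r = √(3 + 0) = √3 ≈ 1.7320)
r*16 - 4 = √3*16 - 4 = 16*√3 - 4 = -4 + 16*√3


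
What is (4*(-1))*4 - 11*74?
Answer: -830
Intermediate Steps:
(4*(-1))*4 - 11*74 = -4*4 - 814 = -16 - 814 = -830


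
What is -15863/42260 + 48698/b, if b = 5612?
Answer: 492238581/59290780 ≈ 8.3021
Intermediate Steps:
-15863/42260 + 48698/b = -15863/42260 + 48698/5612 = -15863*1/42260 + 48698*(1/5612) = -15863/42260 + 24349/2806 = 492238581/59290780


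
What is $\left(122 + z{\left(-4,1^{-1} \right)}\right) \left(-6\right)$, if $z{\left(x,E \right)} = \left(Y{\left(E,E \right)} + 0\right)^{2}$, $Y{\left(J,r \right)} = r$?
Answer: $-738$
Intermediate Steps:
$z{\left(x,E \right)} = E^{2}$ ($z{\left(x,E \right)} = \left(E + 0\right)^{2} = E^{2}$)
$\left(122 + z{\left(-4,1^{-1} \right)}\right) \left(-6\right) = \left(122 + \left(1^{-1}\right)^{2}\right) \left(-6\right) = \left(122 + 1^{2}\right) \left(-6\right) = \left(122 + 1\right) \left(-6\right) = 123 \left(-6\right) = -738$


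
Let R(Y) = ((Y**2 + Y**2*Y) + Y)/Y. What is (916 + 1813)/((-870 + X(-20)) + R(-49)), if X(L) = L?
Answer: 2729/1463 ≈ 1.8653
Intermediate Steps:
R(Y) = (Y + Y**2 + Y**3)/Y (R(Y) = ((Y**2 + Y**3) + Y)/Y = (Y + Y**2 + Y**3)/Y)
(916 + 1813)/((-870 + X(-20)) + R(-49)) = (916 + 1813)/((-870 - 20) + (1 - 49 + (-49)**2)) = 2729/(-890 + (1 - 49 + 2401)) = 2729/(-890 + 2353) = 2729/1463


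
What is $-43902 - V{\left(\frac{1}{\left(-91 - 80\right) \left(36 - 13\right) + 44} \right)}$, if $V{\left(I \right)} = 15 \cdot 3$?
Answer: $-43947$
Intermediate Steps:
$V{\left(I \right)} = 45$
$-43902 - V{\left(\frac{1}{\left(-91 - 80\right) \left(36 - 13\right) + 44} \right)} = -43902 - 45 = -43947$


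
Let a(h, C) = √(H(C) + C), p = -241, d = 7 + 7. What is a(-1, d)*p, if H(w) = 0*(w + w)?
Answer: -241*√14 ≈ -901.74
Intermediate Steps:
d = 14
H(w) = 0 (H(w) = 0*(2*w) = 0)
a(h, C) = √C (a(h, C) = √(0 + C) = √C)
a(-1, d)*p = √14*(-241) = -241*√14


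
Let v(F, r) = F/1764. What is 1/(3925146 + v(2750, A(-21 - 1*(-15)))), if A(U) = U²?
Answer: 882/3461980147 ≈ 2.5477e-7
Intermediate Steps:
v(F, r) = F/1764 (v(F, r) = F*(1/1764) = F/1764)
1/(3925146 + v(2750, A(-21 - 1*(-15)))) = 1/(3925146 + (1/1764)*2750) = 1/(3925146 + 1375/882) = 1/(3461980147/882) = 882/3461980147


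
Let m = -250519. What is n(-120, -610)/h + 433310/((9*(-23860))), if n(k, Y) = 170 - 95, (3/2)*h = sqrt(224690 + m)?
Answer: -43331/21474 - 225*I*sqrt(25829)/51658 ≈ -2.0178 - 0.7*I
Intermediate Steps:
h = 2*I*sqrt(25829)/3 (h = 2*sqrt(224690 - 250519)/3 = 2*sqrt(-25829)/3 = 2*(I*sqrt(25829))/3 = 2*I*sqrt(25829)/3 ≈ 107.14*I)
n(k, Y) = 75
n(-120, -610)/h + 433310/((9*(-23860))) = 75/((2*I*sqrt(25829)/3)) + 433310/((9*(-23860))) = 75*(-3*I*sqrt(25829)/51658) + 433310/(-214740) = -225*I*sqrt(25829)/51658 + 433310*(-1/214740) = -225*I*sqrt(25829)/51658 - 43331/21474 = -43331/21474 - 225*I*sqrt(25829)/51658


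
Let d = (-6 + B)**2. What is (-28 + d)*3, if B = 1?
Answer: -9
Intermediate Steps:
d = 25 (d = (-6 + 1)**2 = (-5)**2 = 25)
(-28 + d)*3 = (-28 + 25)*3 = -3*3 = -9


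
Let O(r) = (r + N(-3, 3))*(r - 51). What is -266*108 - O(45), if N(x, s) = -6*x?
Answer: -28350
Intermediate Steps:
O(r) = (-51 + r)*(18 + r) (O(r) = (r - 6*(-3))*(r - 51) = (r + 18)*(-51 + r) = (18 + r)*(-51 + r) = (-51 + r)*(18 + r))
-266*108 - O(45) = -266*108 - (-918 + 45² - 33*45) = -28728 - (-918 + 2025 - 1485) = -28728 - 1*(-378) = -28728 + 378 = -28350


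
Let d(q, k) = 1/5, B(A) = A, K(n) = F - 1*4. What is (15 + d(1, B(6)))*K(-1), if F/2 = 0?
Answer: -304/5 ≈ -60.800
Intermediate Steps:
F = 0 (F = 2*0 = 0)
K(n) = -4 (K(n) = 0 - 1*4 = 0 - 4 = -4)
d(q, k) = 1/5
(15 + d(1, B(6)))*K(-1) = (15 + 1/5)*(-4) = (76/5)*(-4) = -304/5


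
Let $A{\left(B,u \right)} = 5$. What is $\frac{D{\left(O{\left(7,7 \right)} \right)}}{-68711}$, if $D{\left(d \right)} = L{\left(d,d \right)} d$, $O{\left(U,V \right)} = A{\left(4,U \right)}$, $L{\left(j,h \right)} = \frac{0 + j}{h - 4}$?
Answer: $- \frac{25}{68711} \approx -0.00036384$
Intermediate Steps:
$L{\left(j,h \right)} = \frac{j}{-4 + h}$
$O{\left(U,V \right)} = 5$
$D{\left(d \right)} = \frac{d^{2}}{-4 + d}$ ($D{\left(d \right)} = \frac{d}{-4 + d} d = \frac{d^{2}}{-4 + d}$)
$\frac{D{\left(O{\left(7,7 \right)} \right)}}{-68711} = \frac{5^{2} \frac{1}{-4 + 5}}{-68711} = \frac{25}{1} \left(- \frac{1}{68711}\right) = 25 \cdot 1 \left(- \frac{1}{68711}\right) = 25 \left(- \frac{1}{68711}\right) = - \frac{25}{68711}$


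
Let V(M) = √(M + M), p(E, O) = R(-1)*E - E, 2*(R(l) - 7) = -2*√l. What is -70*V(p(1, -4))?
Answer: -70*√(12 - 2*I) ≈ -243.32 + 20.138*I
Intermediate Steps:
R(l) = 7 - √l (R(l) = 7 + (-2*√l)/2 = 7 - √l)
p(E, O) = -E + E*(7 - I) (p(E, O) = (7 - √(-1))*E - E = (7 - I)*E - E = E*(7 - I) - E = -E + E*(7 - I))
V(M) = √2*√M (V(M) = √(2*M) = √2*√M)
-70*V(p(1, -4)) = -70*√2*√(1*(6 - I)) = -70*√2*√(6 - I)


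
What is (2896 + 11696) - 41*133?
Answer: 9139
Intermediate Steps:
(2896 + 11696) - 41*133 = 14592 - 5453 = 9139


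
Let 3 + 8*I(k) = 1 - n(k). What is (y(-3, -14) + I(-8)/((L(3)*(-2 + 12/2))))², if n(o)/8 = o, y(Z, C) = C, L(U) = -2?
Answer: 229441/1024 ≈ 224.06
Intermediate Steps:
n(o) = 8*o
I(k) = -¼ - k (I(k) = -3/8 + (1 - 8*k)/8 = -3/8 + (⅛ - k) = -¼ - k)
(y(-3, -14) + I(-8)/((L(3)*(-2 + 12/2))))² = (-14 + (-¼ - 1*(-8))/((-2*(-2 + 12/2))))² = (-14 + (-¼ + 8)/((-2*(-2 + 12*(½)))))² = (-14 + 31/(4*((-2*(-2 + 6)))))² = (-14 + 31/(4*((-2*4))))² = (-14 + (31/4)/(-8))² = (-14 + (31/4)*(-⅛))² = (-14 - 31/32)² = (-479/32)² = 229441/1024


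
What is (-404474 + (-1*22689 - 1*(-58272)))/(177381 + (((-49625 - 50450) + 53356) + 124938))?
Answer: -368891/255600 ≈ -1.4432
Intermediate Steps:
(-404474 + (-1*22689 - 1*(-58272)))/(177381 + (((-49625 - 50450) + 53356) + 124938)) = (-404474 + (-22689 + 58272))/(177381 + ((-100075 + 53356) + 124938)) = (-404474 + 35583)/(177381 + (-46719 + 124938)) = -368891/(177381 + 78219) = -368891/255600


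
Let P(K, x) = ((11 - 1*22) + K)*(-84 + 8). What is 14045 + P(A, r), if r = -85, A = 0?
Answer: 14881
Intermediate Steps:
P(K, x) = 836 - 76*K (P(K, x) = ((11 - 22) + K)*(-76) = (-11 + K)*(-76) = 836 - 76*K)
14045 + P(A, r) = 14045 + (836 - 76*0) = 14045 + (836 + 0) = 14045 + 836 = 14881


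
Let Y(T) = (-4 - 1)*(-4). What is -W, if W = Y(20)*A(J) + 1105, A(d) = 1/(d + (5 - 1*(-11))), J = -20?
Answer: -1100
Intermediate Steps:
Y(T) = 20 (Y(T) = -5*(-4) = 20)
A(d) = 1/(16 + d) (A(d) = 1/(d + (5 + 11)) = 1/(d + 16) = 1/(16 + d))
W = 1100 (W = 20/(16 - 20) + 1105 = 20/(-4) + 1105 = 20*(-1/4) + 1105 = -5 + 1105 = 1100)
-W = -1*1100 = -1100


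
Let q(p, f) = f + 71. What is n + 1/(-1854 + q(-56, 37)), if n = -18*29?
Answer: -911413/1746 ≈ -522.00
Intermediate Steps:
q(p, f) = 71 + f
n = -522
n + 1/(-1854 + q(-56, 37)) = -522 + 1/(-1854 + (71 + 37)) = -522 + 1/(-1854 + 108) = -522 + 1/(-1746) = -522 - 1/1746 = -911413/1746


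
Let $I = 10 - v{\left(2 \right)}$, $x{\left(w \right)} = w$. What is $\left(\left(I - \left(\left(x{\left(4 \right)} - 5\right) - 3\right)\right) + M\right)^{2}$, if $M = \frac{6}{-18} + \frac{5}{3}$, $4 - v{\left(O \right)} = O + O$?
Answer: $\frac{2116}{9} \approx 235.11$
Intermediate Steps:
$v{\left(O \right)} = 4 - 2 O$ ($v{\left(O \right)} = 4 - \left(O + O\right) = 4 - 2 O$)
$M = \frac{4}{3}$ ($M = 6 \left(- \frac{1}{18}\right) + 5 \cdot \frac{1}{3} = - \frac{1}{3} + \frac{5}{3} = \frac{4}{3} \approx 1.3333$)
$I = 10$ ($I = 10 - \left(4 - 4\right) = 10 - 0 = 10 + 0 = 10$)
$\left(\left(I - \left(\left(x{\left(4 \right)} - 5\right) - 3\right)\right) + M\right)^{2} = \left(\left(10 - \left(\left(4 - 5\right) - 3\right)\right) + \frac{4}{3}\right)^{2} = \left(\left(10 - \left(-1 - 3\right)\right) + \frac{4}{3}\right)^{2} = \left(\left(10 - -4\right) + \frac{4}{3}\right)^{2} = \left(\left(10 + 4\right) + \frac{4}{3}\right)^{2} = \left(14 + \frac{4}{3}\right)^{2} = \left(\frac{46}{3}\right)^{2} = \frac{2116}{9}$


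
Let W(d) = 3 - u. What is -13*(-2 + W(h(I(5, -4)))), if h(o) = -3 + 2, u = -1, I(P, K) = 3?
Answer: -26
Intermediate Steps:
h(o) = -1
W(d) = 4 (W(d) = 3 - 1*(-1) = 3 + 1 = 4)
-13*(-2 + W(h(I(5, -4)))) = -13*(-2 + 4) = -13*2 = -26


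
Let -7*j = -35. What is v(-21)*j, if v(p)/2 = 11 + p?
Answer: -100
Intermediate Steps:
v(p) = 22 + 2*p (v(p) = 2*(11 + p) = 22 + 2*p)
j = 5 (j = -1/7*(-35) = 5)
v(-21)*j = (22 + 2*(-21))*5 = (22 - 42)*5 = -20*5 = -100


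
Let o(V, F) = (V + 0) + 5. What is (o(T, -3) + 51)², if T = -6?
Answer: 2500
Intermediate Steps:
o(V, F) = 5 + V (o(V, F) = V + 5 = 5 + V)
(o(T, -3) + 51)² = ((5 - 6) + 51)² = (-1 + 51)² = 50² = 2500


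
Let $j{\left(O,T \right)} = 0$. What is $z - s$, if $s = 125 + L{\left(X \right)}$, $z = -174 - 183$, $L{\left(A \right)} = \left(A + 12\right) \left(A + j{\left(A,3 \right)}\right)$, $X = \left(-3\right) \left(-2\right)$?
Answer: $-590$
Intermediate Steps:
$X = 6$
$L{\left(A \right)} = A \left(12 + A\right)$ ($L{\left(A \right)} = \left(A + 12\right) \left(A + 0\right) = \left(12 + A\right) A = A \left(12 + A\right)$)
$z = -357$ ($z = -174 - 183 = -357$)
$s = 233$ ($s = 125 + 6 \left(12 + 6\right) = 125 + 6 \cdot 18 = 125 + 108 = 233$)
$z - s = -357 - 233 = -590$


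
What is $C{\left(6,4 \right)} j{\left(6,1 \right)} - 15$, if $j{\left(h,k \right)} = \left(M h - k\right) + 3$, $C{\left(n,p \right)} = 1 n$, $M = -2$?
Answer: $-75$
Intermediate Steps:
$C{\left(n,p \right)} = n$
$j{\left(h,k \right)} = 3 - k - 2 h$ ($j{\left(h,k \right)} = \left(- 2 h - k\right) + 3 = \left(- k - 2 h\right) + 3 = 3 - k - 2 h$)
$C{\left(6,4 \right)} j{\left(6,1 \right)} - 15 = 6 \left(3 - 1 - 12\right) - 15 = 6 \left(-10\right) - 15 = -60 - 15 = -75$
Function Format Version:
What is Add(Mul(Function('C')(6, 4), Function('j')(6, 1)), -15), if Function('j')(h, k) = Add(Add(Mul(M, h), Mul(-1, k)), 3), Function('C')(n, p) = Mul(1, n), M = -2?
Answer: -75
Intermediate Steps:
Function('C')(n, p) = n
Function('j')(h, k) = Add(3, Mul(-1, k), Mul(-2, h)) (Function('j')(h, k) = Add(Add(Mul(-2, h), Mul(-1, k)), 3) = Add(Add(Mul(-1, k), Mul(-2, h)), 3) = Add(3, Mul(-1, k), Mul(-2, h)))
Add(Mul(Function('C')(6, 4), Function('j')(6, 1)), -15) = Add(Mul(6, Add(3, Mul(-1, 1), Mul(-2, 6))), -15) = Add(Mul(6, Add(3, -1, -12)), -15) = Add(Mul(6, -10), -15) = Add(-60, -15) = -75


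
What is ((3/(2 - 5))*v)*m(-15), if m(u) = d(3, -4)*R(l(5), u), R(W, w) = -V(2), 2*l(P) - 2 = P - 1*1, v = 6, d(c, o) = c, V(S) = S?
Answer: 36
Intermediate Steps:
l(P) = ½ + P/2 (l(P) = 1 + (P - 1*1)/2 = 1 + (P - 1)/2 = 1 + (-1 + P)/2 = 1 + (-½ + P/2) = ½ + P/2)
R(W, w) = -2 (R(W, w) = -1*2 = -2)
m(u) = -6 (m(u) = 3*(-2) = -6)
((3/(2 - 5))*v)*m(-15) = ((3/(2 - 5))*6)*(-6) = ((3/(-3))*6)*(-6) = ((3*(-⅓))*6)*(-6) = -1*6*(-6) = -6*(-6) = 36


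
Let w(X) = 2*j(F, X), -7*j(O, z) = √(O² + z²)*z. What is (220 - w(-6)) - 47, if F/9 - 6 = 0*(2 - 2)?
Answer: 173 - 72*√82/7 ≈ 79.859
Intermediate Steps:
F = 54 (F = 54 + 9*(0*(2 - 2)) = 54 + 9*(0*0) = 54 + 9*0 = 54 + 0 = 54)
j(O, z) = -z*√(O² + z²)/7 (j(O, z) = -√(O² + z²)*z/7 = -z*√(O² + z²)/7)
w(X) = -2*X*√(2916 + X²)/7 (w(X) = 2*(-X*√(54² + X²)/7) = 2*(-X*√(2916 + X²)/7) = -2*X*√(2916 + X²)/7)
(220 - w(-6)) - 47 = (220 - (-2)*(-6)*√(2916 + (-6)²)/7) - 47 = (220 - (-2)*(-6)*√(2916 + 36)/7) - 47 = (220 - (-2)*(-6)*√2952/7) - 47 = (220 - (-2)*(-6)*6*√82/7) - 47 = (220 - 72*√82/7) - 47 = 173 - 72*√82/7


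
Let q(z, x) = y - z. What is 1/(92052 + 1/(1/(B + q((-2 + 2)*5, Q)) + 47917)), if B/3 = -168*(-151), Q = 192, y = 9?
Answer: 3647106622/335723458844457 ≈ 1.0863e-5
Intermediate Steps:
B = 76104 (B = 3*(-168*(-151)) = 3*25368 = 76104)
q(z, x) = 9 - z
1/(92052 + 1/(1/(B + q((-2 + 2)*5, Q)) + 47917)) = 1/(92052 + 1/(1/(76104 + (9 - (-2 + 2)*5)) + 47917)) = 1/(92052 + 1/(1/(76104 + (9 - 0*5)) + 47917)) = 1/(92052 + 1/(1/(76104 + (9 - 1*0)) + 47917)) = 1/(92052 + 1/(1/(76104 + (9 + 0)) + 47917)) = 1/(92052 + 1/(1/(76104 + 9) + 47917)) = 1/(92052 + 1/(1/76113 + 47917)) = 1/(92052 + 1/(3647106622/76113)) = 1/(92052 + 76113/3647106622) = 1/(335723458844457/3647106622) = 3647106622/335723458844457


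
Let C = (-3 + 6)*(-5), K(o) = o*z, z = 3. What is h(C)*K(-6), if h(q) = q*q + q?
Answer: -3780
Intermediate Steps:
K(o) = 3*o (K(o) = o*3 = 3*o)
C = -15 (C = 3*(-5) = -15)
h(q) = q + q² (h(q) = q² + q = q + q²)
h(C)*K(-6) = (-15*(1 - 15))*(3*(-6)) = -15*(-14)*(-18) = 210*(-18) = -3780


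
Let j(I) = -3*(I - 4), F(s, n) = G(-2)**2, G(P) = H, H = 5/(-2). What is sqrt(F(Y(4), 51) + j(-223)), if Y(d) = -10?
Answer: sqrt(2749)/2 ≈ 26.215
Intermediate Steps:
H = -5/2 (H = 5*(-1/2) = -5/2 ≈ -2.5000)
G(P) = -5/2
F(s, n) = 25/4 (F(s, n) = (-5/2)**2 = 25/4)
j(I) = 12 - 3*I (j(I) = -3*(-4 + I) = 12 - 3*I)
sqrt(F(Y(4), 51) + j(-223)) = sqrt(25/4 + (12 - 3*(-223))) = sqrt(25/4 + (12 + 669)) = sqrt(25/4 + 681) = sqrt(2749/4) = sqrt(2749)/2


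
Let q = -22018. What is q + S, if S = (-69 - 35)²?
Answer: -11202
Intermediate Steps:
S = 10816 (S = (-104)² = 10816)
q + S = -22018 + 10816 = -11202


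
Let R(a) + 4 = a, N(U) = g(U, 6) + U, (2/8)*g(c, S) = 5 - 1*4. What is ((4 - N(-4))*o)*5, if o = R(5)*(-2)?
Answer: -40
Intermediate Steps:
g(c, S) = 4 (g(c, S) = 4*(5 - 1*4) = 4*(5 - 4) = 4*1 = 4)
N(U) = 4 + U
R(a) = -4 + a
o = -2 (o = (-4 + 5)*(-2) = 1*(-2) = -2)
((4 - N(-4))*o)*5 = ((4 - (4 - 4))*(-2))*5 = ((4 - 1*0)*(-2))*5 = ((4 + 0)*(-2))*5 = (4*(-2))*5 = -8*5 = -40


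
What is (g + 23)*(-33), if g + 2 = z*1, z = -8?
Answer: -429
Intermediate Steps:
g = -10 (g = -2 - 8*1 = -2 - 8 = -10)
(g + 23)*(-33) = (-10 + 23)*(-33) = 13*(-33) = -429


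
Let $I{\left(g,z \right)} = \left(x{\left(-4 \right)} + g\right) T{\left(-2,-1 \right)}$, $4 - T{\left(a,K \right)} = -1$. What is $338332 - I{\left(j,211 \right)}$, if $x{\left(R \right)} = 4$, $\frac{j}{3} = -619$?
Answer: $347597$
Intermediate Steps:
$j = -1857$ ($j = 3 \left(-619\right) = -1857$)
$T{\left(a,K \right)} = 5$ ($T{\left(a,K \right)} = 4 - -1 = 4 + 1 = 5$)
$I{\left(g,z \right)} = 20 + 5 g$ ($I{\left(g,z \right)} = \left(4 + g\right) 5 = 20 + 5 g$)
$338332 - I{\left(j,211 \right)} = 338332 - \left(20 + 5 \left(-1857\right)\right) = 338332 - \left(20 - 9285\right) = 338332 - -9265 = 338332 + 9265 = 347597$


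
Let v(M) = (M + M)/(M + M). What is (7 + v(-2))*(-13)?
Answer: -104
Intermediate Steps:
v(M) = 1 (v(M) = (2*M)/((2*M)) = (2*M)*(1/(2*M)) = 1)
(7 + v(-2))*(-13) = (7 + 1)*(-13) = 8*(-13) = -104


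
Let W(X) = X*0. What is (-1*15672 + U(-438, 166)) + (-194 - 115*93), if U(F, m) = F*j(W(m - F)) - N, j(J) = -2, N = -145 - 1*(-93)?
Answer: -25633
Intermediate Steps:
W(X) = 0
N = -52 (N = -145 + 93 = -52)
U(F, m) = 52 - 2*F (U(F, m) = F*(-2) - 1*(-52) = -2*F + 52 = 52 - 2*F)
(-1*15672 + U(-438, 166)) + (-194 - 115*93) = (-1*15672 + (52 - 2*(-438))) + (-194 - 115*93) = (-15672 + (52 + 876)) + (-194 - 10695) = (-15672 + 928) - 10889 = -14744 - 10889 = -25633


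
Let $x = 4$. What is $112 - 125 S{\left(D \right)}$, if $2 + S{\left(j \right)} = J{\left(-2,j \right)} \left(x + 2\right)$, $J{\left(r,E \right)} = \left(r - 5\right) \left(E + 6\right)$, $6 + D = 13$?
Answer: $68612$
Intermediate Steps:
$D = 7$ ($D = -6 + 13 = 7$)
$J{\left(r,E \right)} = \left(-5 + r\right) \left(6 + E\right)$
$S{\left(j \right)} = -254 - 42 j$ ($S{\left(j \right)} = -2 + \left(-30 - 5 j + 6 \left(-2\right) + j \left(-2\right)\right) \left(4 + 2\right) = -2 + \left(-30 - 5 j - 12 - 2 j\right) 6 = -2 + \left(-42 - 7 j\right) 6 = -2 - \left(252 + 42 j\right) = -254 - 42 j$)
$112 - 125 S{\left(D \right)} = 112 - 125 \left(-254 - 294\right) = 112 - -68500 = 112 + 68500 = 68612$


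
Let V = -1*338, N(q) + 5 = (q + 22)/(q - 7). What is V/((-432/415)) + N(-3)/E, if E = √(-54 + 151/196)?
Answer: 70135/216 + 483*I*√10433/52165 ≈ 324.7 + 0.94574*I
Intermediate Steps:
E = I*√10433/14 (E = √(-54 + 151*(1/196)) = √(-54 + 151/196) = √(-10433/196) = I*√10433/14 ≈ 7.2959*I)
N(q) = -5 + (22 + q)/(-7 + q) (N(q) = -5 + (q + 22)/(q - 7) = -5 + (22 + q)/(-7 + q))
V = -338
V/((-432/415)) + N(-3)/E = -338/((-432/415)) + ((57 - 4*(-3))/(-7 - 3))/((I*√10433/14)) = -338/((-432*1/415)) + ((57 + 12)/(-10))*(-14*I*√10433/10433) = -338/(-432/415) + (-⅒*69)*(-14*I*√10433/10433) = -338*(-415/432) - (-483)*I*√10433/52165 = 70135/216 + 483*I*√10433/52165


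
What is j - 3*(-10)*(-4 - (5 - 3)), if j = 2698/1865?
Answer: -333002/1865 ≈ -178.55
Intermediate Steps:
j = 2698/1865 (j = 2698*(1/1865) = 2698/1865 ≈ 1.4466)
j - 3*(-10)*(-4 - (5 - 3)) = 2698/1865 - 3*(-10)*(-4 - (5 - 3)) = 2698/1865 - (-30)*(-4 - 1*2) = 2698/1865 - (-30)*(-4 - 2) = 2698/1865 - (-30)*(-6) = 2698/1865 - 1*180 = 2698/1865 - 180 = -333002/1865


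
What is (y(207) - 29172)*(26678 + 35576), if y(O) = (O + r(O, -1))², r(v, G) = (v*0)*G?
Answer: 851447958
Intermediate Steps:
r(v, G) = 0 (r(v, G) = 0*G = 0)
y(O) = O² (y(O) = (O + 0)² = O²)
(y(207) - 29172)*(26678 + 35576) = (207² - 29172)*(26678 + 35576) = (42849 - 29172)*62254 = 13677*62254 = 851447958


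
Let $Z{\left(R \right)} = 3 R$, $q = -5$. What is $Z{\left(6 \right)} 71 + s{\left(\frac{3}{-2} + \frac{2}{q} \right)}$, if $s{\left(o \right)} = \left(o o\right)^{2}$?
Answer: $\frac{12910321}{10000} \approx 1291.0$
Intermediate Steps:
$s{\left(o \right)} = o^{4}$ ($s{\left(o \right)} = \left(o^{2}\right)^{2} = o^{4}$)
$Z{\left(6 \right)} 71 + s{\left(\frac{3}{-2} + \frac{2}{q} \right)} = 3 \cdot 6 \cdot 71 + \left(\frac{3}{-2} + \frac{2}{-5}\right)^{4} = 18 \cdot 71 + \left(3 \left(- \frac{1}{2}\right) + 2 \left(- \frac{1}{5}\right)\right)^{4} = 1278 + \left(- \frac{3}{2} - \frac{2}{5}\right)^{4} = 1278 + \left(- \frac{19}{10}\right)^{4} = 1278 + \frac{130321}{10000} = \frac{12910321}{10000}$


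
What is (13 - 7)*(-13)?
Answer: -78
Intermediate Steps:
(13 - 7)*(-13) = 6*(-13) = -78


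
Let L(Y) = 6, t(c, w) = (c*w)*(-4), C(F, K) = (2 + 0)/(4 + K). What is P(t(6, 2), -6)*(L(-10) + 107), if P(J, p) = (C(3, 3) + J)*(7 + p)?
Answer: -37742/7 ≈ -5391.7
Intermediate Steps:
C(F, K) = 2/(4 + K)
t(c, w) = -4*c*w
P(J, p) = (7 + p)*(2/7 + J) (P(J, p) = (2/(4 + 3) + J)*(7 + p) = (2/7 + J)*(7 + p) = (7 + p)*(2/7 + J))
P(t(6, 2), -6)*(L(-10) + 107) = (2 + 7*(-4*6*2) + (2/7)*(-6) - 4*6*2*(-6))*(6 + 107) = (2 + 7*(-48) - 12/7 - 48*(-6))*113 = (2 - 336 - 12/7 + 288)*113 = -334/7*113 = -37742/7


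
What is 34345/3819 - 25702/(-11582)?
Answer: 247969864/22115829 ≈ 11.212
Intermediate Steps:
34345/3819 - 25702/(-11582) = 34345*(1/3819) - 25702*(-1/11582) = 34345/3819 + 12851/5791 = 247969864/22115829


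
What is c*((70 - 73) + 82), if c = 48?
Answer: 3792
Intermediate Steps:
c*((70 - 73) + 82) = 48*((70 - 73) + 82) = 48*(-3 + 82) = 48*79 = 3792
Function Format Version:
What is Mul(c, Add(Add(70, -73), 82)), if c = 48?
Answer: 3792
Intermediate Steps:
Mul(c, Add(Add(70, -73), 82)) = Mul(48, Add(Add(70, -73), 82)) = Mul(48, Add(-3, 82)) = Mul(48, 79) = 3792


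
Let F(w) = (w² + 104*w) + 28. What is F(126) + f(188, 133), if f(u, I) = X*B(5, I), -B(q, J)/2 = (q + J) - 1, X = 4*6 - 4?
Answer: 23528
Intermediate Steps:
X = 20 (X = 24 - 4 = 20)
B(q, J) = 2 - 2*J - 2*q (B(q, J) = -2*((q + J) - 1) = -2*((J + q) - 1) = -2*(-1 + J + q) = 2 - 2*J - 2*q)
F(w) = 28 + w² + 104*w
f(u, I) = -160 - 40*I (f(u, I) = 20*(2 - 2*I - 2*5) = 20*(2 - 2*I - 10) = 20*(-8 - 2*I) = -160 - 40*I)
F(126) + f(188, 133) = (28 + 126² + 104*126) + (-160 - 40*133) = (28 + 15876 + 13104) + (-160 - 5320) = 29008 - 5480 = 23528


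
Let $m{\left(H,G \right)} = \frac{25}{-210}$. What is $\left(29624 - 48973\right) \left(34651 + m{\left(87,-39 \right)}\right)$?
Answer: $- \frac{28159315613}{42} \approx -6.7046 \cdot 10^{8}$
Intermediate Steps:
$m{\left(H,G \right)} = - \frac{5}{42}$ ($m{\left(H,G \right)} = 25 \left(- \frac{1}{210}\right) = - \frac{5}{42}$)
$\left(29624 - 48973\right) \left(34651 + m{\left(87,-39 \right)}\right) = \left(29624 - 48973\right) \left(34651 - \frac{5}{42}\right) = \left(-19349\right) \frac{1455337}{42} = - \frac{28159315613}{42}$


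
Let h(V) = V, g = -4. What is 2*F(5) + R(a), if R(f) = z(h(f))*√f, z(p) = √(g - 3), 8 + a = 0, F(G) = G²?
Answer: 50 - 2*√14 ≈ 42.517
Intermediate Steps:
a = -8 (a = -8 + 0 = -8)
z(p) = I*√7 (z(p) = √(-4 - 3) = √(-7) = I*√7)
R(f) = I*√7*√f (R(f) = (I*√7)*√f = I*√7*√f)
2*F(5) + R(a) = 2*5² + I*√7*√(-8) = 2*25 + I*√7*(2*I*√2) = 50 - 2*√14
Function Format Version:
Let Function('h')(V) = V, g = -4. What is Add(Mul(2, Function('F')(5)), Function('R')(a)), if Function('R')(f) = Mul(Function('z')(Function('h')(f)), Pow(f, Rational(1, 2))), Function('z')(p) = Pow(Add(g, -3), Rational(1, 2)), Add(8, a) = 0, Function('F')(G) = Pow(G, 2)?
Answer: Add(50, Mul(-2, Pow(14, Rational(1, 2)))) ≈ 42.517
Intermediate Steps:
a = -8 (a = Add(-8, 0) = -8)
Function('z')(p) = Mul(I, Pow(7, Rational(1, 2))) (Function('z')(p) = Pow(Add(-4, -3), Rational(1, 2)) = Pow(-7, Rational(1, 2)) = Mul(I, Pow(7, Rational(1, 2))))
Function('R')(f) = Mul(I, Pow(7, Rational(1, 2)), Pow(f, Rational(1, 2))) (Function('R')(f) = Mul(Mul(I, Pow(7, Rational(1, 2))), Pow(f, Rational(1, 2))) = Mul(I, Pow(7, Rational(1, 2)), Pow(f, Rational(1, 2))))
Add(Mul(2, Function('F')(5)), Function('R')(a)) = Add(Mul(2, Pow(5, 2)), Mul(I, Pow(7, Rational(1, 2)), Pow(-8, Rational(1, 2)))) = Add(Mul(2, 25), Mul(I, Pow(7, Rational(1, 2)), Mul(2, I, Pow(2, Rational(1, 2))))) = Add(50, Mul(-2, Pow(14, Rational(1, 2))))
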